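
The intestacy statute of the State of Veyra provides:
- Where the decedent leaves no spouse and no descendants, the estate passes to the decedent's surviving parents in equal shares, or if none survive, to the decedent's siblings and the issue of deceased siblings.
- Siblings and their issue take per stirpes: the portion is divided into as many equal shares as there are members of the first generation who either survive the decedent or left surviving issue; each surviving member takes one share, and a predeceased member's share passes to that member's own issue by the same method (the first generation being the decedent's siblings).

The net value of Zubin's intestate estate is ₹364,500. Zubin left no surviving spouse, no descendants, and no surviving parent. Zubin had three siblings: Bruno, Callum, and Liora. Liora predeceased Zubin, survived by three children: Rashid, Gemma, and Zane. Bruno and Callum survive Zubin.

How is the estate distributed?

Bruno: ₹121,500; Callum: ₹121,500; Rashid: ₹40,500; Gemma: ₹40,500; Zane: ₹40,500

The entire ₹364,500 passes to the siblings and their issue.
That amount (₹364,500) is divided into 3 shares of ₹121,500: Bruno and Callum each take ₹121,500; Liora's ₹121,500 share passes to Liora's issue.
Liora's share (₹121,500) is divided into 3 shares of ₹40,500: Rashid, Gemma, and Zane each take ₹40,500.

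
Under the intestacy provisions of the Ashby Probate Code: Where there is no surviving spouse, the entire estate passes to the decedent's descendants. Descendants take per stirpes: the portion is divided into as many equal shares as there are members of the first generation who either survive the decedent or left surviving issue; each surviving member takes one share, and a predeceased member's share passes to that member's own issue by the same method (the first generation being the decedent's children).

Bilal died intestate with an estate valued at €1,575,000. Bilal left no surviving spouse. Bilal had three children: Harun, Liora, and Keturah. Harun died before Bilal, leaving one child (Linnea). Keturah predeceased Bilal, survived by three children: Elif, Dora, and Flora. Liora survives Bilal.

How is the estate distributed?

Linnea: €525,000; Liora: €525,000; Elif: €175,000; Dora: €175,000; Flora: €175,000

The entire €1,575,000 passes to the descendants.
That amount (€1,575,000) is divided into 3 shares of €525,000: Liora takes €525,000; Harun's €525,000 share passes to Harun's issue; Keturah's €525,000 share passes to Keturah's issue.
Harun's share (€525,000) passes entirely to Linnea.
Keturah's share (€525,000) is divided into 3 shares of €175,000: Elif, Dora, and Flora each take €175,000.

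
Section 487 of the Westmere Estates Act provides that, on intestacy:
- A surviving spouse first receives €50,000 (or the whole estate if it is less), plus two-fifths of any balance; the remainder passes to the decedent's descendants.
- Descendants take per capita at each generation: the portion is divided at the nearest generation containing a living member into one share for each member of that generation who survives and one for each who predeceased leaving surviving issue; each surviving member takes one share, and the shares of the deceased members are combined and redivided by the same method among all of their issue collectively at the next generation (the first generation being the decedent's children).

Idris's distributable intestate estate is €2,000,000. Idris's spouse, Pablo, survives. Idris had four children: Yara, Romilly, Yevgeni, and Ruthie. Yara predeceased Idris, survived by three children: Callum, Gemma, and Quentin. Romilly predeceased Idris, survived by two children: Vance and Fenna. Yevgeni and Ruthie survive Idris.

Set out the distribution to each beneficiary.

Pablo: €830,000; Callum: €117,000; Gemma: €117,000; Quentin: €117,000; Vance: €117,000; Fenna: €117,000; Yevgeni: €292,500; Ruthie: €292,500

Pablo first takes €50,000, leaving a balance of €1,950,000. Pablo then takes two-fifths of the balance (€780,000), for a total of €830,000. The remaining €1,170,000 passes to the descendants.
The descendants' portion (€1,170,000) is divided at the children's generation into 4 shares of €292,500. Yevgeni and Ruthie each take €292,500. The 2 shares of the deceased (Yara and Romilly) are combined into a pool of €585,000.
That pool (€585,000) is divided at the grandchildren's generation equally among Callum, Gemma, Quentin, Vance, and Fenna: €117,000 each.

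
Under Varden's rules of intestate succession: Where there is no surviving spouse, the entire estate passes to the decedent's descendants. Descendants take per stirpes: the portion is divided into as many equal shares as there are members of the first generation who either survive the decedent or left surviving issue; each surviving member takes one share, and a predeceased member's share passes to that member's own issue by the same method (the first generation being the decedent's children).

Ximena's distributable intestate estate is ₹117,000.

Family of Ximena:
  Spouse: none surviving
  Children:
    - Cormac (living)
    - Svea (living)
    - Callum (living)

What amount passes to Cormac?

Cormac receives ₹39,000.

The entire ₹117,000 passes to the descendants.
That amount (₹117,000) is divided into 3 shares of ₹39,000: Cormac, Svea, and Callum each take ₹39,000.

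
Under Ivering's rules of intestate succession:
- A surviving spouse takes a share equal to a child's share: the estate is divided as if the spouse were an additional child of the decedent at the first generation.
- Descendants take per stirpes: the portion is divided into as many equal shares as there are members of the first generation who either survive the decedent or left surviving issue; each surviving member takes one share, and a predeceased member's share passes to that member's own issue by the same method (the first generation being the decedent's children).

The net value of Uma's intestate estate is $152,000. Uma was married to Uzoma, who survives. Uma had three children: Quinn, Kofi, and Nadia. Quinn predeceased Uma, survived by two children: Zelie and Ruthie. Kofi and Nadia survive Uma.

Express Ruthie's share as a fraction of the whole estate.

The spouse counts as an additional share at the children's level, so there are 4 primary shares of $38,000. Uzoma takes one such share ($38,000).
The children's combined portion ($114,000) is divided into 3 shares of $38,000: Kofi and Nadia each take $38,000; Quinn's $38,000 share passes to Quinn's issue.
Quinn's share ($38,000) is divided into 2 shares of $19,000: Zelie and Ruthie each take $19,000.

Ruthie receives 1/8 of the estate.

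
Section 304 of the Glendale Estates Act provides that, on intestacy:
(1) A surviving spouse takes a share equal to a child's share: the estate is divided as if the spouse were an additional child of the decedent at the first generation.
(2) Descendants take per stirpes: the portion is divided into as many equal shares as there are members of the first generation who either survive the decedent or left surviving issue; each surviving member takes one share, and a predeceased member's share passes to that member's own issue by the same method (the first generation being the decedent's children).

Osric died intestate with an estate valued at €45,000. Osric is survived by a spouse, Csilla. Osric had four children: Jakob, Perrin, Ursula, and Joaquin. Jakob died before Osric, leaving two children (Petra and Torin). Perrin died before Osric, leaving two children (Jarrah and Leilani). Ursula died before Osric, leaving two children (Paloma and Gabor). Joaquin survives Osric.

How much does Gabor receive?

The spouse counts as an additional share at the children's level, so there are 5 primary shares of €9,000. Csilla takes one such share (€9,000).
The children's combined portion (€36,000) is divided into 4 shares of €9,000: Joaquin takes €9,000; Jakob's €9,000 share passes to Jakob's issue; Perrin's €9,000 share passes to Perrin's issue; Ursula's €9,000 share passes to Ursula's issue.
Jakob's share (€9,000) is divided into 2 shares of €4,500: Petra and Torin each take €4,500.
Perrin's share (€9,000) is divided into 2 shares of €4,500: Jarrah and Leilani each take €4,500.
Ursula's share (€9,000) is divided into 2 shares of €4,500: Paloma and Gabor each take €4,500.

Gabor receives €4,500.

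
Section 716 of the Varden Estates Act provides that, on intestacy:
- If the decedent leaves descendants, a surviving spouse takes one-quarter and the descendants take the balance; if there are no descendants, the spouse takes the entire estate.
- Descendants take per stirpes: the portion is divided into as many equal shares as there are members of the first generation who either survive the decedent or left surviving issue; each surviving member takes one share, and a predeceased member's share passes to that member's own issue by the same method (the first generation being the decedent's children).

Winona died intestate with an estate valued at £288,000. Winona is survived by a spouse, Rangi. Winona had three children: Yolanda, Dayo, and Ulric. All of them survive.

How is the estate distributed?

Rangi: £72,000; Yolanda: £72,000; Dayo: £72,000; Ulric: £72,000

Rangi takes one-quarter of £288,000 = £72,000. The remaining £216,000 passes to the descendants.
The descendants' portion (£216,000) is divided into 3 shares of £72,000: Yolanda, Dayo, and Ulric each take £72,000.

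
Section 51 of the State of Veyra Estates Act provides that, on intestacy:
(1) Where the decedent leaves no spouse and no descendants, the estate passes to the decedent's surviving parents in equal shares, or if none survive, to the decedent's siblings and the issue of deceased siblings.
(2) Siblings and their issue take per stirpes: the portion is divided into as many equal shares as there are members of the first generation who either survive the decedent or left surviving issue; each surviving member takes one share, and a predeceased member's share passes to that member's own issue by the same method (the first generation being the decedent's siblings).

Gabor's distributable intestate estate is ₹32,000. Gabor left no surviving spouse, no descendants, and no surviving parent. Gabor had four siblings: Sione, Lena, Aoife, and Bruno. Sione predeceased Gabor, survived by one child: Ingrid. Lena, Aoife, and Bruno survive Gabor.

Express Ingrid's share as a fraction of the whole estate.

Ingrid receives 1/4 of the estate.

The entire ₹32,000 passes to the siblings and their issue.
That amount (₹32,000) is divided into 4 shares of ₹8,000: Lena, Aoife, and Bruno each take ₹8,000; Sione's ₹8,000 share passes to Sione's issue.
Sione's share (₹8,000) passes entirely to Ingrid.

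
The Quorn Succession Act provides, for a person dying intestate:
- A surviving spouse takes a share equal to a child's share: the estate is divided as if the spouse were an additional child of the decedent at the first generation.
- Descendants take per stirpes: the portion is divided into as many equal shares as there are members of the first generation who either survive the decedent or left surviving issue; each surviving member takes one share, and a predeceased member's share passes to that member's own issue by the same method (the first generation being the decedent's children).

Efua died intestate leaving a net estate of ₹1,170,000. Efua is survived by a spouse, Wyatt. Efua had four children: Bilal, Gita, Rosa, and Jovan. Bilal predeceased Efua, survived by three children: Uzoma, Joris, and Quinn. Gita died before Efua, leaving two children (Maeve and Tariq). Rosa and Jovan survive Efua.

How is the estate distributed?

The spouse counts as an additional share at the children's level, so there are 5 primary shares of ₹234,000. Wyatt takes one such share (₹234,000).
The children's combined portion (₹936,000) is divided into 4 shares of ₹234,000: Rosa and Jovan each take ₹234,000; Bilal's ₹234,000 share passes to Bilal's issue; Gita's ₹234,000 share passes to Gita's issue.
Bilal's share (₹234,000) is divided into 3 shares of ₹78,000: Uzoma, Joris, and Quinn each take ₹78,000.
Gita's share (₹234,000) is divided into 2 shares of ₹117,000: Maeve and Tariq each take ₹117,000.

Wyatt: ₹234,000; Uzoma: ₹78,000; Joris: ₹78,000; Quinn: ₹78,000; Maeve: ₹117,000; Tariq: ₹117,000; Rosa: ₹234,000; Jovan: ₹234,000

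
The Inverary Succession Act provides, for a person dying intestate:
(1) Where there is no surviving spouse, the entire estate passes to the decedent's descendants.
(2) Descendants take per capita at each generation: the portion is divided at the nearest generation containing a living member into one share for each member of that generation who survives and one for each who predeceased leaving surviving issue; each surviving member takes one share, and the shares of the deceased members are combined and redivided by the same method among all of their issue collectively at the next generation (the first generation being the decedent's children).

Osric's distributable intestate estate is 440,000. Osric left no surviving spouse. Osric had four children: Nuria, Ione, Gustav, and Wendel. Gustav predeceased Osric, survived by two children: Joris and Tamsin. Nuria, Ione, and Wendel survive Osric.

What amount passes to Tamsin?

The entire 440,000 passes to the descendants.
That amount (440,000) is divided at the children's generation into 4 shares of 110,000. Nuria, Ione, and Wendel each take 110,000. The remaining share for the deceased Gustav (110,000) is carried to the next generation.
That pool (110,000) is divided at the grandchildren's generation equally among Joris and Tamsin: 55,000 each.

Tamsin receives 55,000.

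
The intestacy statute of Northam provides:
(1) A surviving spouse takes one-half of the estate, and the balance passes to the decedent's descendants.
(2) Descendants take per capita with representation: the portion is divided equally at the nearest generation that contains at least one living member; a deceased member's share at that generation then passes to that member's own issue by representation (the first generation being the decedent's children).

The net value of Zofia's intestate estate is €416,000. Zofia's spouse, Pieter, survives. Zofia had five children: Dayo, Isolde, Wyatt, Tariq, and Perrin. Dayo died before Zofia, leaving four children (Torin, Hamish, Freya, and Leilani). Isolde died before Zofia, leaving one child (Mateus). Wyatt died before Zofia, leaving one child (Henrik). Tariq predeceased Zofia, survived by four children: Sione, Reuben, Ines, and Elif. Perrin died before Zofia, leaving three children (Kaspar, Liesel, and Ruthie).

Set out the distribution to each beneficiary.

Pieter: €208,000; Torin: €16,000; Hamish: €16,000; Freya: €16,000; Leilani: €16,000; Mateus: €16,000; Henrik: €16,000; Sione: €16,000; Reuben: €16,000; Ines: €16,000; Elif: €16,000; Kaspar: €16,000; Liesel: €16,000; Ruthie: €16,000

Pieter takes one-half of €416,000 = €208,000. The remaining €208,000 passes to the descendants.
No child survives, so the initial division is made at the grandchildren's generation.
The descendants' portion (€208,000) is divided into 13 shares of €16,000: Torin, Hamish, Freya, Leilani, Mateus, Henrik, Sione, Reuben, Ines, Elif, Kaspar, Liesel, and Ruthie each take €16,000.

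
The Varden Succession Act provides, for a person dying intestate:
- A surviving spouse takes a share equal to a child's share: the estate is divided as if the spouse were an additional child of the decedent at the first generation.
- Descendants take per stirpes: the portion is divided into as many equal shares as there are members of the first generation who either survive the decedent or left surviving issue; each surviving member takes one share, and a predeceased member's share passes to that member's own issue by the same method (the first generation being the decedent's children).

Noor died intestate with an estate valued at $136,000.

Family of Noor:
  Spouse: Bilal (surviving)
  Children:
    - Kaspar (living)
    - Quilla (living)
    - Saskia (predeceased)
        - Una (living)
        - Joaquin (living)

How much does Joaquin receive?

The spouse counts as an additional share at the children's level, so there are 4 primary shares of $34,000. Bilal takes one such share ($34,000).
The children's combined portion ($102,000) is divided into 3 shares of $34,000: Kaspar and Quilla each take $34,000; Saskia's $34,000 share passes to Saskia's issue.
Saskia's share ($34,000) is divided into 2 shares of $17,000: Una and Joaquin each take $17,000.

Joaquin receives $17,000.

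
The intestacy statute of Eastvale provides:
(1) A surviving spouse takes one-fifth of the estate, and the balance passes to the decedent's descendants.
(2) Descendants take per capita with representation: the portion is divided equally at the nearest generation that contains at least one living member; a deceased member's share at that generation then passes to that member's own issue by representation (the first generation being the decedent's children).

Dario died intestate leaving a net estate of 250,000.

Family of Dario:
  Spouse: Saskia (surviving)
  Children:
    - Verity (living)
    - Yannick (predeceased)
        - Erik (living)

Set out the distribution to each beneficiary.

Saskia: 50,000; Verity: 100,000; Erik: 100,000

Saskia takes one-fifth of 250,000 = 50,000. The remaining 200,000 passes to the descendants.
The descendants' portion (200,000) is divided into 2 shares of 100,000: Verity takes 100,000; Yannick's 100,000 share passes to Yannick's issue.
Yannick's share (100,000) passes entirely to Erik.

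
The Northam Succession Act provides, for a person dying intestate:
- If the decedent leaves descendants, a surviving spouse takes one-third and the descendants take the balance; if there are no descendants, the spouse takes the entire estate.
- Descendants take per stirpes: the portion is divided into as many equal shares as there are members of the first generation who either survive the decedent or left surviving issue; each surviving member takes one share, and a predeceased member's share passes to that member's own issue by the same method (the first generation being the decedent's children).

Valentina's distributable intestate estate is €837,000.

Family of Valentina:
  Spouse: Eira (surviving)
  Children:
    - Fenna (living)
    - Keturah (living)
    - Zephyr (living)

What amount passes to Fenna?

Eira takes one-third of €837,000 = €279,000. The remaining €558,000 passes to the descendants.
The descendants' portion (€558,000) is divided into 3 shares of €186,000: Fenna, Keturah, and Zephyr each take €186,000.

Fenna receives €186,000.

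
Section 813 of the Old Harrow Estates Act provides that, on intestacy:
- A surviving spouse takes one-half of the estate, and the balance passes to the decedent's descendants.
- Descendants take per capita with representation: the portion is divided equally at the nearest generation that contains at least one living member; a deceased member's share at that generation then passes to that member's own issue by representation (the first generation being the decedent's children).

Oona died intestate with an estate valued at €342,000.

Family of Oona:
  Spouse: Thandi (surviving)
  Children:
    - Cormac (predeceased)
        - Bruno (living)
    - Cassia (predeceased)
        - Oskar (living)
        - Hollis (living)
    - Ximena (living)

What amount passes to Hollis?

Hollis receives €28,500.

Thandi takes one-half of €342,000 = €171,000. The remaining €171,000 passes to the descendants.
The descendants' portion (€171,000) is divided into 3 shares of €57,000: Ximena takes €57,000; Cormac's €57,000 share passes to Cormac's issue; Cassia's €57,000 share passes to Cassia's issue.
Cormac's share (€57,000) passes entirely to Bruno.
Cassia's share (€57,000) is divided into 2 shares of €28,500: Oskar and Hollis each take €28,500.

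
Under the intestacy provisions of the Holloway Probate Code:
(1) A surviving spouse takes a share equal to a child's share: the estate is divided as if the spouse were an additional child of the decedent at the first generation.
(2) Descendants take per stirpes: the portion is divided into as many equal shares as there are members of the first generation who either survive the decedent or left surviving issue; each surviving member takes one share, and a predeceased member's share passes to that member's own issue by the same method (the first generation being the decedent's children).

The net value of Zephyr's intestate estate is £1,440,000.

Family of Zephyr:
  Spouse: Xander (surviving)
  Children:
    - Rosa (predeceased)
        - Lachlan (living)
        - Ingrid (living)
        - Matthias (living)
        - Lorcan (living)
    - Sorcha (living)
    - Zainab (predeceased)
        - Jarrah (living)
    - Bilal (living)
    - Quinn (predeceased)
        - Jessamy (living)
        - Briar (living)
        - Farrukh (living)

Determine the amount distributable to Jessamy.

The spouse counts as an additional share at the children's level, so there are 6 primary shares of £240,000. Xander takes one such share (£240,000).
The children's combined portion (£1,200,000) is divided into 5 shares of £240,000: Sorcha and Bilal each take £240,000; Rosa's £240,000 share passes to Rosa's issue; Zainab's £240,000 share passes to Zainab's issue; Quinn's £240,000 share passes to Quinn's issue.
Rosa's share (£240,000) is divided into 4 shares of £60,000: Lachlan, Ingrid, Matthias, and Lorcan each take £60,000.
Zainab's share (£240,000) passes entirely to Jarrah.
Quinn's share (£240,000) is divided into 3 shares of £80,000: Jessamy, Briar, and Farrukh each take £80,000.

Jessamy receives £80,000.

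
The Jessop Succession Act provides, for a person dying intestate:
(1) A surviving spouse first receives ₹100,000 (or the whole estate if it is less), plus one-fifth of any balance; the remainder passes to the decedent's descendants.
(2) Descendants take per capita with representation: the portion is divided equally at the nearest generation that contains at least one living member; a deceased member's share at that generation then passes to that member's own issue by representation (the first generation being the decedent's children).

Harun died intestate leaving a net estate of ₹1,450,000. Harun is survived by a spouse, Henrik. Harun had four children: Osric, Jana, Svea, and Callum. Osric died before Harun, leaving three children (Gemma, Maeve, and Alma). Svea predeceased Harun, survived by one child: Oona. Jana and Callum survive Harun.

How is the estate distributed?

Henrik first takes ₹100,000, leaving a balance of ₹1,350,000. Henrik then takes one-fifth of the balance (₹270,000), for a total of ₹370,000. The remaining ₹1,080,000 passes to the descendants.
The descendants' portion (₹1,080,000) is divided into 4 shares of ₹270,000: Jana and Callum each take ₹270,000; Osric's ₹270,000 share passes to Osric's issue; Svea's ₹270,000 share passes to Svea's issue.
Osric's share (₹270,000) is divided into 3 shares of ₹90,000: Gemma, Maeve, and Alma each take ₹90,000.
Svea's share (₹270,000) passes entirely to Oona.

Henrik: ₹370,000; Gemma: ₹90,000; Maeve: ₹90,000; Alma: ₹90,000; Jana: ₹270,000; Oona: ₹270,000; Callum: ₹270,000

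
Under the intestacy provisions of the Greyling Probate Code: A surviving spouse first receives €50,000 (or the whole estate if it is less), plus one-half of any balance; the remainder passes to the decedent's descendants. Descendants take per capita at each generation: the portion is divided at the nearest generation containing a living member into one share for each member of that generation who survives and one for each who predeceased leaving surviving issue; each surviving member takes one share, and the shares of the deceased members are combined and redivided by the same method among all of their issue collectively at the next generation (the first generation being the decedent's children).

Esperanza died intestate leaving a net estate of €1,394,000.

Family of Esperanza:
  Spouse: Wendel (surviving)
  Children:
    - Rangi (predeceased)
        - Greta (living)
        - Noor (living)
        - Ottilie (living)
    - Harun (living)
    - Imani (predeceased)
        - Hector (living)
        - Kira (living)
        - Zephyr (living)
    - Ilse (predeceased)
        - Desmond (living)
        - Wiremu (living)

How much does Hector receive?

Hector receives €63,000.

Wendel first takes €50,000, leaving a balance of €1,344,000. Wendel then takes one-half of the balance (€672,000), for a total of €722,000. The remaining €672,000 passes to the descendants.
The descendants' portion (€672,000) is divided at the children's generation into 4 shares of €168,000. Harun takes €168,000. The 3 shares of the deceased (Rangi, Imani, and Ilse) are combined into a pool of €504,000.
That pool (€504,000) is divided at the grandchildren's generation equally among Greta, Noor, Ottilie, Hector, Kira, Zephyr, Desmond, and Wiremu: €63,000 each.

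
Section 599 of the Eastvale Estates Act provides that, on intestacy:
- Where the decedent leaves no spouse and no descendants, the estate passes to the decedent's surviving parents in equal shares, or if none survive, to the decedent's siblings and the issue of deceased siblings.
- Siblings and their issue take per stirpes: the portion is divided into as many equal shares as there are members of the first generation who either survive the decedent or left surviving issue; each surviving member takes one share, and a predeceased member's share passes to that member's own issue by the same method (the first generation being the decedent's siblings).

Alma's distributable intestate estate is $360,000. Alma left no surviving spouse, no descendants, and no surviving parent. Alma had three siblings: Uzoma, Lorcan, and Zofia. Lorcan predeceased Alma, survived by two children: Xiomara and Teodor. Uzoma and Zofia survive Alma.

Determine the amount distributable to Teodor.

The entire $360,000 passes to the siblings and their issue.
That amount ($360,000) is divided into 3 shares of $120,000: Uzoma and Zofia each take $120,000; Lorcan's $120,000 share passes to Lorcan's issue.
Lorcan's share ($120,000) is divided into 2 shares of $60,000: Xiomara and Teodor each take $60,000.

Teodor receives $60,000.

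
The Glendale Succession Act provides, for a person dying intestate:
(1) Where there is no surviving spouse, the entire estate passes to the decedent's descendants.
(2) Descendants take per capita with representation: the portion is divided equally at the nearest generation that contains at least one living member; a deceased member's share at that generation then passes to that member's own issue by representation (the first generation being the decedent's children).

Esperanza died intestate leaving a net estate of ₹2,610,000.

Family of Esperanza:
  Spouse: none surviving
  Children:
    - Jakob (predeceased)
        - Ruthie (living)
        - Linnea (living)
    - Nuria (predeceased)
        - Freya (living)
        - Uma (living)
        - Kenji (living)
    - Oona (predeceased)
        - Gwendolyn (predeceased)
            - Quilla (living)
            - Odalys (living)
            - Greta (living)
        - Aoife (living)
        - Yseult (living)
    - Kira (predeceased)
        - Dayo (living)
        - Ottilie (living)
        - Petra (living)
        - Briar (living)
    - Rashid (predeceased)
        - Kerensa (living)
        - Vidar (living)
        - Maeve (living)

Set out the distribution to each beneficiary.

The entire ₹2,610,000 passes to the descendants.
No child survives, so the initial division is made at the grandchildren's generation.
That amount (₹2,610,000) is divided into 15 shares of ₹174,000: Ruthie, Linnea, Freya, Uma, Kenji, Aoife, Yseult, Dayo, Ottilie, Petra, Briar, Kerensa, Vidar, and Maeve each take ₹174,000; Gwendolyn's ₹174,000 share passes to Gwendolyn's issue.
Gwendolyn's share (₹174,000) is divided into 3 shares of ₹58,000: Quilla, Odalys, and Greta each take ₹58,000.

Ruthie: ₹174,000; Linnea: ₹174,000; Freya: ₹174,000; Uma: ₹174,000; Kenji: ₹174,000; Quilla: ₹58,000; Odalys: ₹58,000; Greta: ₹58,000; Aoife: ₹174,000; Yseult: ₹174,000; Dayo: ₹174,000; Ottilie: ₹174,000; Petra: ₹174,000; Briar: ₹174,000; Kerensa: ₹174,000; Vidar: ₹174,000; Maeve: ₹174,000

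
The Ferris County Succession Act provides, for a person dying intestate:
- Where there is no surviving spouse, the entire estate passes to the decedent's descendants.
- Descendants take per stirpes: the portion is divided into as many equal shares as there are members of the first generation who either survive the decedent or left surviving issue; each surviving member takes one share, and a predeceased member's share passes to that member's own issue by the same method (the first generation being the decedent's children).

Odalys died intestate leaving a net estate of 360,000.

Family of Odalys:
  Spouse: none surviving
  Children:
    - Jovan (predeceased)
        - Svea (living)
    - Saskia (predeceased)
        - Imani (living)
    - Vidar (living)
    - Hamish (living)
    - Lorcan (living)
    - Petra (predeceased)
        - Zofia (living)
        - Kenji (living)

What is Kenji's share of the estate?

Kenji receives 30,000.

The entire 360,000 passes to the descendants.
That amount (360,000) is divided into 6 shares of 60,000: Vidar, Hamish, and Lorcan each take 60,000; Jovan's 60,000 share passes to Jovan's issue; Saskia's 60,000 share passes to Saskia's issue; Petra's 60,000 share passes to Petra's issue.
Jovan's share (60,000) passes entirely to Svea.
Saskia's share (60,000) passes entirely to Imani.
Petra's share (60,000) is divided into 2 shares of 30,000: Zofia and Kenji each take 30,000.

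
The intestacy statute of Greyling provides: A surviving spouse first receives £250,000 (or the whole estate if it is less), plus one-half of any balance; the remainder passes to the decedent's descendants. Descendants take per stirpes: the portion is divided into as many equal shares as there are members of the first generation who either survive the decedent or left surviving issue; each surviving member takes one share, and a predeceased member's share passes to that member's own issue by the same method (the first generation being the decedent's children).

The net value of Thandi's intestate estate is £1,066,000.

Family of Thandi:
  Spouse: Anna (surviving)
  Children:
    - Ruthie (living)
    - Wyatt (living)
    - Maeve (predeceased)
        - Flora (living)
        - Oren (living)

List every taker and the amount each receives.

Anna: £658,000; Ruthie: £136,000; Wyatt: £136,000; Flora: £68,000; Oren: £68,000

Anna first takes £250,000, leaving a balance of £816,000. Anna then takes one-half of the balance (£408,000), for a total of £658,000. The remaining £408,000 passes to the descendants.
The descendants' portion (£408,000) is divided into 3 shares of £136,000: Ruthie and Wyatt each take £136,000; Maeve's £136,000 share passes to Maeve's issue.
Maeve's share (£136,000) is divided into 2 shares of £68,000: Flora and Oren each take £68,000.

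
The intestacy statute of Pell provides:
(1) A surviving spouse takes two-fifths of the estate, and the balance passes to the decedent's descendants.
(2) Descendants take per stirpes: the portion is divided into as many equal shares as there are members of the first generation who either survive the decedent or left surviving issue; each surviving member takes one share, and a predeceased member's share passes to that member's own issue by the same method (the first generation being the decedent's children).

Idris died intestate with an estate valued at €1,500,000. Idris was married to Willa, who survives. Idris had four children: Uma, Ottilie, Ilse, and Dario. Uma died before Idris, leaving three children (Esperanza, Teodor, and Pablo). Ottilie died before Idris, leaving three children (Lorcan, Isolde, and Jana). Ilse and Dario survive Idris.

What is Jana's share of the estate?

Willa takes two-fifths of €1,500,000 = €600,000. The remaining €900,000 passes to the descendants.
The descendants' portion (€900,000) is divided into 4 shares of €225,000: Ilse and Dario each take €225,000; Uma's €225,000 share passes to Uma's issue; Ottilie's €225,000 share passes to Ottilie's issue.
Uma's share (€225,000) is divided into 3 shares of €75,000: Esperanza, Teodor, and Pablo each take €75,000.
Ottilie's share (€225,000) is divided into 3 shares of €75,000: Lorcan, Isolde, and Jana each take €75,000.

Jana receives €75,000.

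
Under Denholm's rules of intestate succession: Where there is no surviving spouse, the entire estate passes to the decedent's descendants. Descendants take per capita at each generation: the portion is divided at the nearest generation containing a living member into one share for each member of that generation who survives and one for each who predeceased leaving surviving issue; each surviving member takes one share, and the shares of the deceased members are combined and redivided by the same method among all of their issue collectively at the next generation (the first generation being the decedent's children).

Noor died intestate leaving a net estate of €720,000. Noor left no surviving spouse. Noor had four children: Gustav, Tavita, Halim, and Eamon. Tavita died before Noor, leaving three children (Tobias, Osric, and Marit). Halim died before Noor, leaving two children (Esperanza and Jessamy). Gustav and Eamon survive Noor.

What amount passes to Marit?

The entire €720,000 passes to the descendants.
That amount (€720,000) is divided at the children's generation into 4 shares of €180,000. Gustav and Eamon each take €180,000. The 2 shares of the deceased (Tavita and Halim) are combined into a pool of €360,000.
That pool (€360,000) is divided at the grandchildren's generation equally among Tobias, Osric, Marit, Esperanza, and Jessamy: €72,000 each.

Marit receives €72,000.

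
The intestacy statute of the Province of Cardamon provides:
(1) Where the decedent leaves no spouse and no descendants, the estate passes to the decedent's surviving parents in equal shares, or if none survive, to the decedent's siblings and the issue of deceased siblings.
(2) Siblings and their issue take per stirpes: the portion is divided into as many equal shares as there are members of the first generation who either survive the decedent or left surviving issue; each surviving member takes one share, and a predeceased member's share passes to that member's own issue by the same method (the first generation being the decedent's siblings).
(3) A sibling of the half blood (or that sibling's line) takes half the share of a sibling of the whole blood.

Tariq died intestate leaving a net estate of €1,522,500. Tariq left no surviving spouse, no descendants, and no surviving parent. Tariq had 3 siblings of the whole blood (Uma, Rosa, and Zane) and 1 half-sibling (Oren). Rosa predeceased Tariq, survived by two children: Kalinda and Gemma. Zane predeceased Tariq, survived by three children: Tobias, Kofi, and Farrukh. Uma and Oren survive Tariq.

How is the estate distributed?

Uma: €435,000; Oren: €217,500; Kalinda: €217,500; Gemma: €217,500; Tobias: €145,000; Kofi: €145,000; Farrukh: €145,000

The entire €1,522,500 passes to the siblings and their issue.
Counting each half-blood sibling's line as half a unit, there are 7/2 units in €1,522,500, so one unit is €435,000. Whole-blood lines (Uma, Rosa, and Zane) take €435,000 each; half-blood lines (Oren) take €217,500 each.
Rosa's share (€435,000) is divided into 2 shares of €217,500: Kalinda and Gemma each take €217,500.
Zane's share (€435,000) is divided into 3 shares of €145,000: Tobias, Kofi, and Farrukh each take €145,000.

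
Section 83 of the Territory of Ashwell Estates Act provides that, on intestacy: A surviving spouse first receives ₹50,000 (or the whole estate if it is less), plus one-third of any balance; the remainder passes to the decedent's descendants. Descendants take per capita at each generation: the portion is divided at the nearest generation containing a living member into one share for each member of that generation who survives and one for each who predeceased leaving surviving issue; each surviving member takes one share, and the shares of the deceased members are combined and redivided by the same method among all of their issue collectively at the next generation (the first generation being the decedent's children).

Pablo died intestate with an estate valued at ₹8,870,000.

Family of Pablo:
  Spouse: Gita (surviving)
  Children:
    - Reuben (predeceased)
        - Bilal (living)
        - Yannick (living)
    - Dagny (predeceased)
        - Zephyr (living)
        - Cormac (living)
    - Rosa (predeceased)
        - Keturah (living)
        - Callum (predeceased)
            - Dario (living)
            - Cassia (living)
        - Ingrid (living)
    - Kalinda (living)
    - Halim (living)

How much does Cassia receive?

Cassia receives ₹252,000.

Gita first takes ₹50,000, leaving a balance of ₹8,820,000. Gita then takes one-third of the balance (₹2,940,000), for a total of ₹2,990,000. The remaining ₹5,880,000 passes to the descendants.
The descendants' portion (₹5,880,000) is divided at the children's generation into 5 shares of ₹1,176,000. Kalinda and Halim each take ₹1,176,000. The 3 shares of the deceased (Reuben, Dagny, and Rosa) are combined into a pool of ₹3,528,000.
That pool (₹3,528,000) is divided at the grandchildren's generation into 7 shares of ₹504,000. Bilal, Yannick, Zephyr, Cormac, Keturah, and Ingrid each take ₹504,000. The remaining share for the deceased Callum (₹504,000) is carried to the next generation.
That pool (₹504,000) is divided at the great-grandchildren's generation equally among Dario and Cassia: ₹252,000 each.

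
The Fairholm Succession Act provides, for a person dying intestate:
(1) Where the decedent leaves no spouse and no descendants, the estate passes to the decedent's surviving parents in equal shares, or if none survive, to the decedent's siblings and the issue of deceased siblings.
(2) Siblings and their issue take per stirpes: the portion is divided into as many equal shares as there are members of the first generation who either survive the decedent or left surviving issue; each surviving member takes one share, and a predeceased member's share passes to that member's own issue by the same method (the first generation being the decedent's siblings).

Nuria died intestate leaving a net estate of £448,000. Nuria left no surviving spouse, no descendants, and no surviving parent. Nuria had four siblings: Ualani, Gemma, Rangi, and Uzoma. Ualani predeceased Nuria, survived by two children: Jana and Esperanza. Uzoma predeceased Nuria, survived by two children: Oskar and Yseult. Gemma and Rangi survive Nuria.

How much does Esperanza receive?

Esperanza receives £56,000.

The entire £448,000 passes to the siblings and their issue.
That amount (£448,000) is divided into 4 shares of £112,000: Gemma and Rangi each take £112,000; Ualani's £112,000 share passes to Ualani's issue; Uzoma's £112,000 share passes to Uzoma's issue.
Ualani's share (£112,000) is divided into 2 shares of £56,000: Jana and Esperanza each take £56,000.
Uzoma's share (£112,000) is divided into 2 shares of £56,000: Oskar and Yseult each take £56,000.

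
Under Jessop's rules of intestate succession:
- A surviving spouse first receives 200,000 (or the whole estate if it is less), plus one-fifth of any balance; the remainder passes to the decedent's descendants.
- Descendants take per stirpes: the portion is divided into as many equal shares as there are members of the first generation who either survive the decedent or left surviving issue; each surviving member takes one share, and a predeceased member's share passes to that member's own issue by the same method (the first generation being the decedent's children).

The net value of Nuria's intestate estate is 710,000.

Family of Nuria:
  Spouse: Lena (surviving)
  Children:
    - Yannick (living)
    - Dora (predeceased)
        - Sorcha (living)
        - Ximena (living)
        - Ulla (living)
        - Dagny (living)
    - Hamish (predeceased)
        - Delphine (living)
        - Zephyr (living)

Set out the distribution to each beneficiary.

Lena: 302,000; Yannick: 136,000; Sorcha: 34,000; Ximena: 34,000; Ulla: 34,000; Dagny: 34,000; Delphine: 68,000; Zephyr: 68,000

Lena first takes 200,000, leaving a balance of 510,000. Lena then takes one-fifth of the balance (102,000), for a total of 302,000. The remaining 408,000 passes to the descendants.
The descendants' portion (408,000) is divided into 3 shares of 136,000: Yannick takes 136,000; Dora's 136,000 share passes to Dora's issue; Hamish's 136,000 share passes to Hamish's issue.
Dora's share (136,000) is divided into 4 shares of 34,000: Sorcha, Ximena, Ulla, and Dagny each take 34,000.
Hamish's share (136,000) is divided into 2 shares of 68,000: Delphine and Zephyr each take 68,000.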